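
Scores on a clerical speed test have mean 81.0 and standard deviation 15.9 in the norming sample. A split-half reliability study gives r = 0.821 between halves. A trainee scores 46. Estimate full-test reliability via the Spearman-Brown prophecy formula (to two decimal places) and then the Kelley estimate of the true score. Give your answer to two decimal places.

49.50

Spearman-Brown: ρ = 2r/(1 + r) = 2(0.821)/(1 + 0.821) = 1.6420/1.821 = 0.9017 → 0.90
Kelley's formula gives T̂ = 0.90·46 + 0.10·81.0 = 41.40 + 8.100 = 49.500.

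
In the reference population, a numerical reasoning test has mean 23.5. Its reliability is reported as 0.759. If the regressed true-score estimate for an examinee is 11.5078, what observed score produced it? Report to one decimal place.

T̂ = ρX + (1 − ρ)μ  ⇒  X = (T̂ − (1 − ρ)μ) / ρ
X = (11.5078 − 0.241 × 23.5) / 0.759 = (11.5078 − 5.6635) / 0.759 = 5.8443 / 0.759 = 7.700

7.7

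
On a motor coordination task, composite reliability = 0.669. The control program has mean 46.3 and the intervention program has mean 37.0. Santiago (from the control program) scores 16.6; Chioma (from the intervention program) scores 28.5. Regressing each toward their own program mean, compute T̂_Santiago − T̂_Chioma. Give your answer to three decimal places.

-4.883

T̂_Santiago = 0.669(16.6) + 0.331(46.3) = 26.43070
T̂_Chioma = 0.669(28.5) + 0.331(37.0) = 31.31350
Difference = 26.43070 − 31.31350 = -4.88280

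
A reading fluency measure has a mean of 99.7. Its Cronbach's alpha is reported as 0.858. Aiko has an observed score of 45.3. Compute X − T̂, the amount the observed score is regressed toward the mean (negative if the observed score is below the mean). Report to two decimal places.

-7.72

T̂ = ρX + (1 − ρ)μ
  = 0.858 × 45.3 + 0.142 × 99.7
  = 38.8674 + 14.1574
  = 53.0248
  ≈ 53.025
X − T̂ = 45.3 − 53.025 = -7.725 → -7.72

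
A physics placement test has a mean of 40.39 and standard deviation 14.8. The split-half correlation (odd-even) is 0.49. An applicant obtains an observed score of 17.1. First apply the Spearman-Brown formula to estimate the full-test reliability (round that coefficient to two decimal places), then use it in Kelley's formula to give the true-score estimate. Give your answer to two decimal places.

25.02

Spearman-Brown: ρ = 2r/(1 + r) = 2(0.49)/(1 + 0.49) = 0.980/1.49 = 0.6577 → 0.66
Regress the observed score toward the mean by the unreliability: T̂ = 0.66·17.1 + 0.34·40.39 = 11.286 + 13.7326 = 25.019.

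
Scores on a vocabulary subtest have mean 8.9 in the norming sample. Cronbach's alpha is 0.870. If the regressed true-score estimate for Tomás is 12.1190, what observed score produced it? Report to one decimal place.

12.6

T̂ = ρX + (1 − ρ)μ  ⇒  X = (T̂ − (1 − ρ)μ) / ρ
X = (12.1190 − 0.130 × 8.9) / 0.870 = (12.1190 − 1.1570) / 0.870 = 10.9620 / 0.870 = 12.600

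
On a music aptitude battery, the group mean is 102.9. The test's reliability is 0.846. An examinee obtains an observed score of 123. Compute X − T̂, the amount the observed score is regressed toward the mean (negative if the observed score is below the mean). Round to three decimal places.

3.095

T̂ = ρX + (1 − ρ)μ
  = 0.846 × 123 + 0.154 × 102.9
  = 104.058 + 15.8466
  = 119.90460
  ≈ 119.9046
X − T̂ = 123 − 119.9046 = 3.0954 → 3.095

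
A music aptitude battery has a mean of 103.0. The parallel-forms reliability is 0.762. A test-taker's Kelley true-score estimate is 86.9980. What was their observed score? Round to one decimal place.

82.0

T̂ = ρX + (1 − ρ)μ  ⇒  X = (T̂ − (1 − ρ)μ) / ρ
X = (86.9980 − 0.238 × 103.0) / 0.762 = (86.9980 − 24.5140) / 0.762 = 62.4840 / 0.762 = 82.000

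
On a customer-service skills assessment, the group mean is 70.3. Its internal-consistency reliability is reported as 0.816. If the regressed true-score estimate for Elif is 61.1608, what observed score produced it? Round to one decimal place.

T̂ = ρX + (1 − ρ)μ  ⇒  X = (T̂ − (1 − ρ)μ) / ρ
X = (61.1608 − 0.184 × 70.3) / 0.816 = (61.1608 − 12.9352) / 0.816 = 48.2256 / 0.816 = 59.100

59.1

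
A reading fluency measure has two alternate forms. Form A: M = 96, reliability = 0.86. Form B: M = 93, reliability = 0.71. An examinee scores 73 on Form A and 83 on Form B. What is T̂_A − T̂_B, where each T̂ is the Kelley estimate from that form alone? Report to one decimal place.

-9.7

T̂_A = 0.86(73) + 0.14(96) = 76.220
T̂_B = 0.71(83) + 0.29(93) = 85.900
T̂_A − T̂_B = -9.680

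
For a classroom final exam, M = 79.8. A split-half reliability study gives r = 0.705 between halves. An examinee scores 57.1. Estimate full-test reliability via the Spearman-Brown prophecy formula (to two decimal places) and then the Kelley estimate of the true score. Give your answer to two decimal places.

60.96

Spearman-Brown: ρ = 2r/(1 + r) = 2(0.705)/(1 + 0.705) = 1.4100/1.705 = 0.8270 → 0.83
T̂ = 0.83(57.1) + 0.17(79.8) = 47.393 + 13.566 = 60.959 → 60.96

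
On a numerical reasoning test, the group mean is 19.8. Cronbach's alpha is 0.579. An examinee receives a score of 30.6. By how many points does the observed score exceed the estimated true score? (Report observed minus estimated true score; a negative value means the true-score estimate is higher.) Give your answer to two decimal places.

4.55

T̂ = 0.579(30.6) + 0.421(19.8) = 17.7174 + 8.3358 = 26.0532 → 26.053
X − T̂ = 30.6 − 26.053 = 4.547 → 4.55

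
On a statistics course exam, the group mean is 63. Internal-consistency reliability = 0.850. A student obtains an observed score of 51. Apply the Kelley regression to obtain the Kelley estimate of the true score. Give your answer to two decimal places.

52.80

T̂ = 0.850(51) + 0.150(63) = 43.350 + 9.450 = 52.800 → 52.80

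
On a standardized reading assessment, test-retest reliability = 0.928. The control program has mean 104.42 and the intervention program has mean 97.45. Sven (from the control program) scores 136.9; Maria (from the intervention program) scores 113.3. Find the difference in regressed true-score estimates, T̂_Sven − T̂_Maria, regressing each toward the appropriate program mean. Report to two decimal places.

22.40

T̂_Sven = 0.928(136.9) + 0.072(104.42) = 134.5614
T̂_Maria = 0.928(113.3) + 0.072(97.45) = 112.1588
Difference = 134.5614 − 112.1588 = 22.4026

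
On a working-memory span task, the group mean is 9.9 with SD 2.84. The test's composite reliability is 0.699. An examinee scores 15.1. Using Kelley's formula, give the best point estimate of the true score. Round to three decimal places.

T̂ = ρX + (1 − ρ)μ
  = 0.699 × 15.1 + 0.301 × 9.9
  = 10.5549 + 2.9799
  = 13.5348
  ≈ 13.535

13.535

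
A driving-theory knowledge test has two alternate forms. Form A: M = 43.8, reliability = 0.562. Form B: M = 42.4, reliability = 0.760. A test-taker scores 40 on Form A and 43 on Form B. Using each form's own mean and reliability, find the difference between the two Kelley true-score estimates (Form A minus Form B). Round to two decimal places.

-1.19

T̂_A = 0.562(40) + 0.438(43.8) = 41.6644
T̂_B = 0.760(43) + 0.240(42.4) = 42.8560
T̂_A − T̂_B = -1.1916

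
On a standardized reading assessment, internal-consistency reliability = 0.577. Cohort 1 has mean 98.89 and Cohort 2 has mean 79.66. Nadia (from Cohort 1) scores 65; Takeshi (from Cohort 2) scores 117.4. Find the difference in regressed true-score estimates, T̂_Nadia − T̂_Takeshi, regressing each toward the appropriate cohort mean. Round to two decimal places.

T̂_Nadia = 0.577(65) + 0.423(98.89) = 79.3355
T̂_Takeshi = 0.577(117.4) + 0.423(79.66) = 101.4360
Difference = 79.3355 − 101.4360 = -22.1005

-22.10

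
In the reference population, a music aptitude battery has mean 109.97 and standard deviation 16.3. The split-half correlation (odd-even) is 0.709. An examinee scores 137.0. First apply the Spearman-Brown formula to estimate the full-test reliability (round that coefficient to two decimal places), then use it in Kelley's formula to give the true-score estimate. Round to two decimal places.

132.40

Spearman-Brown: ρ = 2r/(1 + r) = 2(0.709)/(1 + 0.709) = 1.4180/1.709 = 0.8297 → 0.83
T̂ = 0.83(137.0) + 0.17(109.97) = 113.710 + 18.6949 = 132.405 → 132.40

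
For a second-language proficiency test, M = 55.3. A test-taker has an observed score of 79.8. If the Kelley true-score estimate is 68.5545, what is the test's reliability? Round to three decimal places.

0.541

T̂ = ρX + (1 − ρ)μ  ⇒  T̂ − μ = ρ(X − μ)
ρ = (T̂ − μ)/(X − μ) = (68.5545 − 55.3) / (79.8 − 55.3) = 13.2545 / 24.5 = 0.54100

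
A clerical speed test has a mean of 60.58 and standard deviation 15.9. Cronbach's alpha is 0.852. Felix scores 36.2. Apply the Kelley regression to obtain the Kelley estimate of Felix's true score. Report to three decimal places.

39.808

Regress the observed score toward the mean by the unreliability: T̂ = 0.852·36.2 + 0.148·60.58 = 30.8424 + 8.96584 = 39.8082.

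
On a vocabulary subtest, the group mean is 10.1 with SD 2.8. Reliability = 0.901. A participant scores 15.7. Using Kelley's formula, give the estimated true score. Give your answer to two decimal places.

T̂ = ρX + (1 − ρ)μ
  = 0.901 × 15.7 + 0.099 × 10.1
  = 14.1457 + 0.9999
  = 15.146
  ≈ 15.15

15.15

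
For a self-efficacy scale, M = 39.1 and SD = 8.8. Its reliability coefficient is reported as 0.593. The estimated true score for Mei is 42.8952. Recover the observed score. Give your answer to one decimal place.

45.5

T̂ = ρX + (1 − ρ)μ  ⇒  X = (T̂ − (1 − ρ)μ) / ρ
X = (42.8952 − 0.407 × 39.1) / 0.593 = (42.8952 − 15.9137) / 0.593 = 26.9815 / 0.593 = 45.500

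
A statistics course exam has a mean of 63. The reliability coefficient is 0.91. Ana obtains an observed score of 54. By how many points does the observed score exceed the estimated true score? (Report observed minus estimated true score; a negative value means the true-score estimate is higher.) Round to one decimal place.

-0.8

Regress the observed score toward the mean by the unreliability: T̂ = 0.91·54 + 0.09·63 = 49.14 + 5.67 = 54.810.
X − T̂ = 54 − 54.81 = -0.81 → -0.8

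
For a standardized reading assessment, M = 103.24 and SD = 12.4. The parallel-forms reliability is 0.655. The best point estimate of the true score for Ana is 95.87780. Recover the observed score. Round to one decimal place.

92.0

T̂ = ρX + (1 − ρ)μ  ⇒  X = (T̂ − (1 − ρ)μ) / ρ
X = (95.87780 − 0.345 × 103.24) / 0.655 = (95.87780 − 35.61780) / 0.655 = 60.26000 / 0.655 = 92.000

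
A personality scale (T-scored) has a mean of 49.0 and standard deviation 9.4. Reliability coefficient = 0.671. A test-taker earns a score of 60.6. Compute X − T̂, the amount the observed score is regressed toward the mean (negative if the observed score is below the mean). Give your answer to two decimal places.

3.82

T̂ = 0.671(60.6) + 0.329(49.0) = 40.6626 + 16.1210 = 56.7836 → 56.784
X − T̂ = 60.6 − 56.784 = 3.816 → 3.82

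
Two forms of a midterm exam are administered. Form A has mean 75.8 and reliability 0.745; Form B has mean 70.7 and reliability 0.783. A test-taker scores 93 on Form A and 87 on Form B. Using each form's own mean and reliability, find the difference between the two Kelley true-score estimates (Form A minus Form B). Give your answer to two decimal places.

5.15

T̂_A = 0.745(93) + 0.255(75.8) = 88.6140
T̂_B = 0.783(87) + 0.217(70.7) = 83.4629
T̂_A − T̂_B = 5.1511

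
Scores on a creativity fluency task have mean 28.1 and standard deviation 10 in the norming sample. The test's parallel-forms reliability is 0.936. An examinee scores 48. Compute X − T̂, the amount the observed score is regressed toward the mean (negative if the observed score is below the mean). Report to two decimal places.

1.27

Kelley's formula gives T̂ = 0.936·48 + 0.064·28.1 = 44.928 + 1.7984 = 46.7264.
X − T̂ = 48 − 46.726 = 1.274 → 1.27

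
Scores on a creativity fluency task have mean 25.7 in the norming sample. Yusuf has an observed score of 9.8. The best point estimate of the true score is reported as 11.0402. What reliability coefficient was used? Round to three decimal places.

0.922

T̂ = ρX + (1 − ρ)μ  ⇒  T̂ − μ = ρ(X − μ)
ρ = (T̂ − μ)/(X − μ) = (11.0402 − 25.7) / (9.8 − 25.7) = -14.6598 / -15.9 = 0.92200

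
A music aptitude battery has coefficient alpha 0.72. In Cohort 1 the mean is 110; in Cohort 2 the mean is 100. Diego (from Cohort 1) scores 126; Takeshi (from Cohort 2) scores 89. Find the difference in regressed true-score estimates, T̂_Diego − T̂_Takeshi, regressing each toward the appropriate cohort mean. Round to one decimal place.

29.4

T̂_Diego = 0.72(126) + 0.28(110) = 121.520
T̂_Takeshi = 0.72(89) + 0.28(100) = 92.080
Difference = 121.520 − 92.080 = 29.440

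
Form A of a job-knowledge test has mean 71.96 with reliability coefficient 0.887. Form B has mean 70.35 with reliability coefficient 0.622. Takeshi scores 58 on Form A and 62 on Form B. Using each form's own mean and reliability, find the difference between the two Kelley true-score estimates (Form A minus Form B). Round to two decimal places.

-5.58

T̂_A = 0.887(58) + 0.113(71.96) = 59.5775
T̂_B = 0.622(62) + 0.378(70.35) = 65.1563
T̂_A − T̂_B = -5.5788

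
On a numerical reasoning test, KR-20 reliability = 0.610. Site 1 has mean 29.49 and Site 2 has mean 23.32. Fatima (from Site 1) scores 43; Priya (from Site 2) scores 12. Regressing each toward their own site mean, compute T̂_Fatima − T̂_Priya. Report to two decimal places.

21.32

T̂_Fatima = 0.610(43) + 0.390(29.49) = 37.7311
T̂_Priya = 0.610(12) + 0.390(23.32) = 16.4148
Difference = 37.7311 − 16.4148 = 21.3163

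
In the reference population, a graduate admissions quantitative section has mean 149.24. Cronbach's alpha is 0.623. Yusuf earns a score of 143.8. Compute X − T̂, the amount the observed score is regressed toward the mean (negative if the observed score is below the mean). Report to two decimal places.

-2.05

Regress the observed score toward the mean by the unreliability: T̂ = 0.623·143.8 + 0.377·149.24 = 89.5874 + 56.26348 = 145.8509.
X − T̂ = 143.8 − 145.851 = -2.051 → -2.05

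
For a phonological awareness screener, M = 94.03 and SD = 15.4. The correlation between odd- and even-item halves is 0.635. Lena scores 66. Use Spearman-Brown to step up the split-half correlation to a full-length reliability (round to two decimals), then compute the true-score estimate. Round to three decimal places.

Spearman-Brown: ρ = 2r/(1 + r) = 2(0.635)/(1 + 0.635) = 1.2700/1.635 = 0.7768 → 0.78
T̂ = 0.78(66) + 0.22(94.03) = 51.48 + 20.6866 = 72.1666 → 72.167

72.167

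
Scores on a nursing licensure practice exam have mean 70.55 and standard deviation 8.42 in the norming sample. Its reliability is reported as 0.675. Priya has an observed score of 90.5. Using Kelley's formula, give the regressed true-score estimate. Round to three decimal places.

84.016

Regress the observed score toward the mean by the unreliability: T̂ = 0.675·90.5 + 0.325·70.55 = 61.0875 + 22.92875 = 84.0163.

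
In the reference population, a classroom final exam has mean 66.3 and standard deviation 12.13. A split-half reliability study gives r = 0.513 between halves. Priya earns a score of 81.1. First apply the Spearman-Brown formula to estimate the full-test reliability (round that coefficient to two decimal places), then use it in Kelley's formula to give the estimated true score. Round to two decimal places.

Spearman-Brown: ρ = 2r/(1 + r) = 2(0.513)/(1 + 0.513) = 1.0260/1.513 = 0.6781 → 0.68
Regress the observed score toward the mean by the unreliability: T̂ = 0.68·81.1 + 0.32·66.3 = 55.148 + 21.216 = 76.364.

76.36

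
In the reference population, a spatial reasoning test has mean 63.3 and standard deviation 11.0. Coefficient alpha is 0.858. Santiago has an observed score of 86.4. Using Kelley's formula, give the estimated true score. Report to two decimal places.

83.12

T̂ = ρX + (1 − ρ)μ
  = 0.858 × 86.4 + 0.142 × 63.3
  = 74.1312 + 8.9886
  = 83.120
  ≈ 83.12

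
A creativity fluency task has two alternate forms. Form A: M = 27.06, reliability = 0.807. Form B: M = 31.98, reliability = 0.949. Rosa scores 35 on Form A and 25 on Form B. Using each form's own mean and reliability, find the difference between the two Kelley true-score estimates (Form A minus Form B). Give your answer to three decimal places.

T̂_A = 0.807(35) + 0.193(27.06) = 33.46758
T̂_B = 0.949(25) + 0.051(31.98) = 25.35598
T̂_A − T̂_B = 8.11160

8.112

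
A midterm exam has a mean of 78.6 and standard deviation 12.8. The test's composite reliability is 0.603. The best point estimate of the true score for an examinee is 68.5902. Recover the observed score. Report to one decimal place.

T̂ = ρX + (1 − ρ)μ  ⇒  X = (T̂ − (1 − ρ)μ) / ρ
X = (68.5902 − 0.397 × 78.6) / 0.603 = (68.5902 − 31.2042) / 0.603 = 37.3860 / 0.603 = 62.000

62.0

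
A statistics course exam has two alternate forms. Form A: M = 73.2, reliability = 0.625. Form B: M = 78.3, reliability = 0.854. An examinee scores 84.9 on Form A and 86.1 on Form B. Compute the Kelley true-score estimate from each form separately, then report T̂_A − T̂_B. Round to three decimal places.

T̂_A = 0.625(84.9) + 0.375(73.2) = 80.51250
T̂_B = 0.854(86.1) + 0.146(78.3) = 84.96120
T̂_A − T̂_B = -4.44870

-4.449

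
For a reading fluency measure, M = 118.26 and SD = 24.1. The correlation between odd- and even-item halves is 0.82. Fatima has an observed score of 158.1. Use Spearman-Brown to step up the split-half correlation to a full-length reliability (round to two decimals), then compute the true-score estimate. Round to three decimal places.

Spearman-Brown: ρ = 2r/(1 + r) = 2(0.82)/(1 + 0.82) = 1.640/1.82 = 0.9011 → 0.90
T̂ = 0.90(158.1) + 0.10(118.26) = 142.290 + 11.8260 = 154.1160 → 154.116

154.116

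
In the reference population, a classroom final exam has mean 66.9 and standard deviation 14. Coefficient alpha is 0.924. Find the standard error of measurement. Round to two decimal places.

3.86

SEM = SD · √(1 − ρ) = 14 × √0.076 = 14 × 0.2757 = 3.860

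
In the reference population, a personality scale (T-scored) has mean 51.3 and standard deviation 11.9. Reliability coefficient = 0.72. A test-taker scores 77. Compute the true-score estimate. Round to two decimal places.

T̂ = 0.72(77) + 0.28(51.3) = 55.44 + 14.364 = 69.804 → 69.80

69.80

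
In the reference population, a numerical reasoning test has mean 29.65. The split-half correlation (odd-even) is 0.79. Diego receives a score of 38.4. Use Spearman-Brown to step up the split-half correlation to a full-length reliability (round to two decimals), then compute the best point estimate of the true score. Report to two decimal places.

Spearman-Brown: ρ = 2r/(1 + r) = 2(0.79)/(1 + 0.79) = 1.580/1.79 = 0.8827 → 0.88
T̂ = 0.88(38.4) + 0.12(29.65) = 33.792 + 3.5580 = 37.350 → 37.35

37.35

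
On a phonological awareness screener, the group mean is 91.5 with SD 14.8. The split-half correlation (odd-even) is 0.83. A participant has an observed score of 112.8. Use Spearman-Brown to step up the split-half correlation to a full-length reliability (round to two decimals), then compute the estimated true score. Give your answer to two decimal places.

110.88

Spearman-Brown: ρ = 2r/(1 + r) = 2(0.83)/(1 + 0.83) = 1.660/1.83 = 0.9071 → 0.91
T̂ = 0.91(112.8) + 0.09(91.5) = 102.648 + 8.235 = 110.883 → 110.88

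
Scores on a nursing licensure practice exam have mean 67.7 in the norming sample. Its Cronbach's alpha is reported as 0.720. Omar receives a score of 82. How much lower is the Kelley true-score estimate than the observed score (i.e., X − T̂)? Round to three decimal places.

T̂ = ρX + (1 − ρ)μ
  = 0.720 × 82 + 0.280 × 67.7
  = 59.040 + 18.9560
  = 77.99600
  ≈ 77.9960
X − T̂ = 82 − 77.9960 = 4.0040 → 4.004

4.004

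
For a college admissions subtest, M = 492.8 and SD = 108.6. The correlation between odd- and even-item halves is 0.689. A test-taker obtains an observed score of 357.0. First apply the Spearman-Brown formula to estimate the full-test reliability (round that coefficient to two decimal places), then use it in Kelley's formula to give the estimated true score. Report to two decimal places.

Spearman-Brown: ρ = 2r/(1 + r) = 2(0.689)/(1 + 0.689) = 1.3780/1.689 = 0.8159 → 0.82
Regress the observed score toward the mean by the unreliability: T̂ = 0.82·357.0 + 0.18·492.8 = 292.740 + 88.704 = 381.444.

381.44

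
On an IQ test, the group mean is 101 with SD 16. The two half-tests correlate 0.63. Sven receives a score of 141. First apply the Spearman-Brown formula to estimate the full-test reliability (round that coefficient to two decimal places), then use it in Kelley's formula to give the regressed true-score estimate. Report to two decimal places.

131.80

Spearman-Brown: ρ = 2r/(1 + r) = 2(0.63)/(1 + 0.63) = 1.260/1.63 = 0.7730 → 0.77
T̂ = 0.77(141) + 0.23(101) = 108.57 + 23.23 = 131.800 → 131.80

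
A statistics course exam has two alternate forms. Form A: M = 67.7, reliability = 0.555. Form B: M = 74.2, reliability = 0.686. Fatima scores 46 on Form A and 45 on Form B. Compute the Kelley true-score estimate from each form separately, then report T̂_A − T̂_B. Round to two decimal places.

1.49

T̂_A = 0.555(46) + 0.445(67.7) = 55.6565
T̂_B = 0.686(45) + 0.314(74.2) = 54.1688
T̂_A − T̂_B = 1.4877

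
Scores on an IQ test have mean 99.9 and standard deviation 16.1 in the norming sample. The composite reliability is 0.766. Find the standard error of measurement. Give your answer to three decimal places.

SEM = SD · √(1 − ρ) = 16.1 × √0.234 = 16.1 × 0.4837 = 7.7881

7.788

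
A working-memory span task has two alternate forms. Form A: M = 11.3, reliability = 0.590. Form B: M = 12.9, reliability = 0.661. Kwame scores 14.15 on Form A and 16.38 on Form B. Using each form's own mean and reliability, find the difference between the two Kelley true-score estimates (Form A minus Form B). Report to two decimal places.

T̂_A = 0.590(14.15) + 0.410(11.3) = 12.9815
T̂_B = 0.661(16.38) + 0.339(12.9) = 15.2003
T̂_A − T̂_B = -2.2188

-2.22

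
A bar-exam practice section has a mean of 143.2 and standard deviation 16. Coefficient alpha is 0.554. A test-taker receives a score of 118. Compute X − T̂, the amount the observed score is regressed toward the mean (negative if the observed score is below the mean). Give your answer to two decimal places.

Weight the observed score by reliability and the mean by (1 − reliability): T̂ = 0.554·118 + 0.446·143.2 = 65.372 + 63.8672 = 129.2392.
X − T̂ = 118 − 129.239 = -11.239 → -11.24

-11.24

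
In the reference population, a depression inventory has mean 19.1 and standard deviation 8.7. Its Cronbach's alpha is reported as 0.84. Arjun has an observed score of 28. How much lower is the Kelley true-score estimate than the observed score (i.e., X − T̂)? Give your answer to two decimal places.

1.42

T̂ = ρX + (1 − ρ)μ
  = 0.84 × 28 + 0.16 × 19.1
  = 23.52 + 3.056
  = 26.5760
  ≈ 26.576
X − T̂ = 28 − 26.576 = 1.424 → 1.42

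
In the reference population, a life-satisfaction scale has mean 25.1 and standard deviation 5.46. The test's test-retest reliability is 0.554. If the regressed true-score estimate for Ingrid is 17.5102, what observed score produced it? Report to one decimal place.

T̂ = ρX + (1 − ρ)μ  ⇒  X = (T̂ − (1 − ρ)μ) / ρ
X = (17.5102 − 0.446 × 25.1) / 0.554 = (17.5102 − 11.1946) / 0.554 = 6.3156 / 0.554 = 11.400

11.4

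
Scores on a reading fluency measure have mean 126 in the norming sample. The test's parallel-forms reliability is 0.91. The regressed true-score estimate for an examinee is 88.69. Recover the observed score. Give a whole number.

T̂ = ρX + (1 − ρ)μ  ⇒  X = (T̂ − (1 − ρ)μ) / ρ
X = (88.69 − 0.09 × 126) / 0.91 = (88.69 − 11.34) / 0.91 = 77.35 / 0.91 = 85.00

85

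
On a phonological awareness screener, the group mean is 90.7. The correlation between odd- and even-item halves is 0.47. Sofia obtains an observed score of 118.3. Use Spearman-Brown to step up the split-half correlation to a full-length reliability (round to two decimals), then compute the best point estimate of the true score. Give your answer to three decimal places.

108.364

Spearman-Brown: ρ = 2r/(1 + r) = 2(0.47)/(1 + 0.47) = 0.940/1.47 = 0.6395 → 0.64
Kelley's formula gives T̂ = 0.64·118.3 + 0.36·90.7 = 75.712 + 32.652 = 108.3640.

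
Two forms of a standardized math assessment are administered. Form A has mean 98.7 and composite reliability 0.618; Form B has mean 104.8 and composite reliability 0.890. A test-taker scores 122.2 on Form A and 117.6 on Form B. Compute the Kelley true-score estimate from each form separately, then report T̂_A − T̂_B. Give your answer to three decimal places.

T̂_A = 0.618(122.2) + 0.382(98.7) = 113.22300
T̂_B = 0.890(117.6) + 0.110(104.8) = 116.19200
T̂_A − T̂_B = -2.96900

-2.969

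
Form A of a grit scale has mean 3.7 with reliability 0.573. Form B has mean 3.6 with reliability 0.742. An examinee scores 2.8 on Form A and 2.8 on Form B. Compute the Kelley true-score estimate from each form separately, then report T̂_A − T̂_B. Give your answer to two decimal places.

T̂_A = 0.573(2.8) + 0.427(3.7) = 3.1843
T̂_B = 0.742(2.8) + 0.258(3.6) = 3.0064
T̂_A − T̂_B = 0.1779

0.18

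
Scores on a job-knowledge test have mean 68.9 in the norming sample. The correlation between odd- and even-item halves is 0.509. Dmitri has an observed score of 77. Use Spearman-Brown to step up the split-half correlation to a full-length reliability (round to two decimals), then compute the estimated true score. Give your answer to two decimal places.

74.33

Spearman-Brown: ρ = 2r/(1 + r) = 2(0.509)/(1 + 0.509) = 1.0180/1.509 = 0.6746 → 0.67
Kelley's formula gives T̂ = 0.67·77 + 0.33·68.9 = 51.59 + 22.737 = 74.327.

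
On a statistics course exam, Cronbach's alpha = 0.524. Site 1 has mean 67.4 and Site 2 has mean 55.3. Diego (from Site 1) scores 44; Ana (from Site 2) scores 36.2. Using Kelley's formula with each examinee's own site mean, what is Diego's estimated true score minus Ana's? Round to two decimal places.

T̂_Diego = 0.524(44) + 0.476(67.4) = 55.1384
T̂_Ana = 0.524(36.2) + 0.476(55.3) = 45.2916
Difference = 55.1384 − 45.2916 = 9.8468

9.85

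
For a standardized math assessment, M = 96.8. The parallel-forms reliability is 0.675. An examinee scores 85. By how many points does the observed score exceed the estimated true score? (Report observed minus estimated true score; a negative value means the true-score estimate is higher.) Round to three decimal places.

Kelley's formula gives T̂ = 0.675·85 + 0.325·96.8 = 57.375 + 31.4600 = 88.83500.
X − T̂ = 85 − 88.8350 = -3.8350 → -3.835

-3.835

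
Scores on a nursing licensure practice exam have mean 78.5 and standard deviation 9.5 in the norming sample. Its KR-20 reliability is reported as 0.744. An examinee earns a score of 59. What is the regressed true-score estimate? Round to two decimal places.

T̂ = ρX + (1 − ρ)μ
  = 0.744 × 59 + 0.256 × 78.5
  = 43.896 + 20.0960
  = 63.992
  ≈ 63.99

63.99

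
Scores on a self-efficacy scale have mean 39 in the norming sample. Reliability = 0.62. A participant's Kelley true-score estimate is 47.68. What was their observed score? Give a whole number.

T̂ = ρX + (1 − ρ)μ  ⇒  X = (T̂ − (1 − ρ)μ) / ρ
X = (47.68 − 0.38 × 39) / 0.62 = (47.68 − 14.82) / 0.62 = 32.86 / 0.62 = 53.00

53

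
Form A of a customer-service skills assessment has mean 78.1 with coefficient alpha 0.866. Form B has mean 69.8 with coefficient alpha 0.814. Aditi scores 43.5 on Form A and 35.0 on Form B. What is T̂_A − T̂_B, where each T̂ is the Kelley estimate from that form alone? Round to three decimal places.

6.664

T̂_A = 0.866(43.5) + 0.134(78.1) = 48.13640
T̂_B = 0.814(35.0) + 0.186(69.8) = 41.47280
T̂_A − T̂_B = 6.66360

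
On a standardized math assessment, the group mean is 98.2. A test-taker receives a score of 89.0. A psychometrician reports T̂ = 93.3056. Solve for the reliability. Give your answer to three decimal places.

T̂ = ρX + (1 − ρ)μ  ⇒  T̂ − μ = ρ(X − μ)
ρ = (T̂ − μ)/(X − μ) = (93.3056 − 98.2) / (89.0 − 98.2) = -4.8944 / -9.2 = 0.53200

0.532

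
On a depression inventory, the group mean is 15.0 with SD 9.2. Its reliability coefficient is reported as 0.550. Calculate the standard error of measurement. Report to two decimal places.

6.17

SEM = SD · √(1 − ρ) = 9.2 × √0.450 = 9.2 × 0.6708 = 6.172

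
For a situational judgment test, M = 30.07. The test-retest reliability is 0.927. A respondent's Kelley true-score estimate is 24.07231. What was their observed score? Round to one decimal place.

23.6

T̂ = ρX + (1 − ρ)μ  ⇒  X = (T̂ − (1 − ρ)μ) / ρ
X = (24.07231 − 0.073 × 30.07) / 0.927 = (24.07231 − 2.19511) / 0.927 = 21.87720 / 0.927 = 23.600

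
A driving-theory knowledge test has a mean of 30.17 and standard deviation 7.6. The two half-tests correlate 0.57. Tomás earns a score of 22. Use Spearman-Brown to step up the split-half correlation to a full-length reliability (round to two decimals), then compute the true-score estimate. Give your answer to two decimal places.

24.21

Spearman-Brown: ρ = 2r/(1 + r) = 2(0.57)/(1 + 0.57) = 1.140/1.57 = 0.7261 → 0.73
T̂ = 0.73(22) + 0.27(30.17) = 16.06 + 8.1459 = 24.206 → 24.21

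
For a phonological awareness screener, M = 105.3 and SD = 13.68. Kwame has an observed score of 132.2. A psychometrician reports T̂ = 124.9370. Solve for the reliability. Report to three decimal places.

0.730

T̂ = ρX + (1 − ρ)μ  ⇒  T̂ − μ = ρ(X − μ)
ρ = (T̂ − μ)/(X − μ) = (124.9370 − 105.3) / (132.2 − 105.3) = 19.6370 / 26.9 = 0.73000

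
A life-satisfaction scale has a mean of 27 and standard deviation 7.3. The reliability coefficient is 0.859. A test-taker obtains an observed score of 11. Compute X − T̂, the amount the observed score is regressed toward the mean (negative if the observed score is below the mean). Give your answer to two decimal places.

-2.26

T̂ = ρX + (1 − ρ)μ
  = 0.859 × 11 + 0.141 × 27
  = 9.449 + 3.807
  = 13.2560
  ≈ 13.256
X − T̂ = 11 − 13.256 = -2.256 → -2.26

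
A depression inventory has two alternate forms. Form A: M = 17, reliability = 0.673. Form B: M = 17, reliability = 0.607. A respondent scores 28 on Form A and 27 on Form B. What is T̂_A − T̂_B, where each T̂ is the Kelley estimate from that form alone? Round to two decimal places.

1.33

T̂_A = 0.673(28) + 0.327(17) = 24.4030
T̂_B = 0.607(27) + 0.393(17) = 23.0700
T̂_A − T̂_B = 1.3330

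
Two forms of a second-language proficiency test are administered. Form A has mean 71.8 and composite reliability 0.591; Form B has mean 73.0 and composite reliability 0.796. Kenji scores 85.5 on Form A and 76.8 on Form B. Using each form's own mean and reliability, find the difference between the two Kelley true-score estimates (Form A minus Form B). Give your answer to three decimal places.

T̂_A = 0.591(85.5) + 0.409(71.8) = 79.89670
T̂_B = 0.796(76.8) + 0.204(73.0) = 76.02480
T̂_A − T̂_B = 3.87190

3.872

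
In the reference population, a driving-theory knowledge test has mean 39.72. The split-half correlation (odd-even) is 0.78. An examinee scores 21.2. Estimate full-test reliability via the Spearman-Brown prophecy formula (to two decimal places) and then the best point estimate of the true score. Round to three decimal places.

Spearman-Brown: ρ = 2r/(1 + r) = 2(0.78)/(1 + 0.78) = 1.560/1.78 = 0.8764 → 0.88
T̂ = 0.88(21.2) + 0.12(39.72) = 18.656 + 4.7664 = 23.4224 → 23.422

23.422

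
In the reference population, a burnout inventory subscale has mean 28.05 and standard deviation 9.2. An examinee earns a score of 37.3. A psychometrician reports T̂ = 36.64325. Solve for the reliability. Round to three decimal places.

T̂ = ρX + (1 − ρ)μ  ⇒  T̂ − μ = ρ(X − μ)
ρ = (T̂ − μ)/(X − μ) = (36.64325 − 28.05) / (37.3 − 28.05) = 8.59325 / 9.25 = 0.92900

0.929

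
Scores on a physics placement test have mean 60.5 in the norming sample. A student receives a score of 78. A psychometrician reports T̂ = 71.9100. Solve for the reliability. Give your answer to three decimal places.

0.652

T̂ = ρX + (1 − ρ)μ  ⇒  T̂ − μ = ρ(X − μ)
ρ = (T̂ − μ)/(X − μ) = (71.9100 − 60.5) / (78 − 60.5) = 11.4100 / 17.5 = 0.65200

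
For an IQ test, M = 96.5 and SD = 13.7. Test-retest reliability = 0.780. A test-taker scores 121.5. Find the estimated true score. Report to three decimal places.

116.000

T̂ = 0.780(121.5) + 0.220(96.5) = 94.7700 + 21.2300 = 116.0000 → 116.000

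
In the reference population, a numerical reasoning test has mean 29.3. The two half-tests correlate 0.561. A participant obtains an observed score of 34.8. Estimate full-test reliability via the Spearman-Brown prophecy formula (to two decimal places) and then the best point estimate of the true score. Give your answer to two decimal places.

33.26

Spearman-Brown: ρ = 2r/(1 + r) = 2(0.561)/(1 + 0.561) = 1.1220/1.561 = 0.7188 → 0.72
Weight the observed score by reliability and the mean by (1 − reliability): T̂ = 0.72·34.8 + 0.28·29.3 = 25.056 + 8.204 = 33.260.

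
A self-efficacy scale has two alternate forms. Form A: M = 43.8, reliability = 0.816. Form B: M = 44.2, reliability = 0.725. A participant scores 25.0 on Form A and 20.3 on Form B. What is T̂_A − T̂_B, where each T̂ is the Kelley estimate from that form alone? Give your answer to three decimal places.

1.587

T̂_A = 0.816(25.0) + 0.184(43.8) = 28.45920
T̂_B = 0.725(20.3) + 0.275(44.2) = 26.87250
T̂_A − T̂_B = 1.58670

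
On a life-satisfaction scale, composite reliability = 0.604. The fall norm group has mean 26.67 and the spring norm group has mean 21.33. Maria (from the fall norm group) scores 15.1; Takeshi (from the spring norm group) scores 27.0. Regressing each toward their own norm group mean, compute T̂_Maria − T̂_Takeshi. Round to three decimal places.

T̂_Maria = 0.604(15.1) + 0.396(26.67) = 19.68172
T̂_Takeshi = 0.604(27.0) + 0.396(21.33) = 24.75468
Difference = 19.68172 − 24.75468 = -5.07296

-5.073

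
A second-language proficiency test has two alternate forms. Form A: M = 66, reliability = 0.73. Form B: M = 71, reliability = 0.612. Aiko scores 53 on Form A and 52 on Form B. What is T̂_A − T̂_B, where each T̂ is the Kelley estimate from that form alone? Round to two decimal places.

T̂_A = 0.73(53) + 0.27(66) = 56.5100
T̂_B = 0.612(52) + 0.388(71) = 59.3720
T̂_A − T̂_B = -2.8620

-2.86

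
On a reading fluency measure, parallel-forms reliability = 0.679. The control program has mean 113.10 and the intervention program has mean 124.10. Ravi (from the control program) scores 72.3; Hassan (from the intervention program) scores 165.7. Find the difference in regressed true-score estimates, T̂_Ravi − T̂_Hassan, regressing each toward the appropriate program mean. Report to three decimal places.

T̂_Ravi = 0.679(72.3) + 0.321(113.10) = 85.39680
T̂_Hassan = 0.679(165.7) + 0.321(124.10) = 152.34640
Difference = 85.39680 − 152.34640 = -66.94960

-66.950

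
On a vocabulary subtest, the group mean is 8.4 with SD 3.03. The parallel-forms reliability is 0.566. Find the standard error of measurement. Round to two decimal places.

2.00

SEM = SD · √(1 − ρ) = 3.03 × √0.434 = 3.03 × 0.6588 = 1.996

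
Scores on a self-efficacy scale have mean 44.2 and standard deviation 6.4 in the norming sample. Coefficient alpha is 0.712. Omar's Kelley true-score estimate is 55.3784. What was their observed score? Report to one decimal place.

T̂ = ρX + (1 − ρ)μ  ⇒  X = (T̂ − (1 − ρ)μ) / ρ
X = (55.3784 − 0.288 × 44.2) / 0.712 = (55.3784 − 12.7296) / 0.712 = 42.6488 / 0.712 = 59.900

59.9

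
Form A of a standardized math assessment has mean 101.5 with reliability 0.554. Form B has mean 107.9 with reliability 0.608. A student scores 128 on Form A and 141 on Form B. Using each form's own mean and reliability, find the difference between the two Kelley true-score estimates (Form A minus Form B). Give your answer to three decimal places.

T̂_A = 0.554(128) + 0.446(101.5) = 116.18100
T̂_B = 0.608(141) + 0.392(107.9) = 128.02480
T̂_A − T̂_B = -11.84380

-11.844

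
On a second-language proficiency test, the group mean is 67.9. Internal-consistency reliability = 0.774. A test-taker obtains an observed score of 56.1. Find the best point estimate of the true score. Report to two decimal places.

T̂ = 0.774(56.1) + 0.226(67.9) = 43.4214 + 15.3454 = 58.767 → 58.77

58.77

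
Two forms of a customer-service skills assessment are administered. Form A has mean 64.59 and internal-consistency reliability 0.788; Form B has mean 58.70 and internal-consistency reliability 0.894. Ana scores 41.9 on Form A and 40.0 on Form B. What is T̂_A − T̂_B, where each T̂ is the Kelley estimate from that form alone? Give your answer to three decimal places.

T̂_A = 0.788(41.9) + 0.212(64.59) = 46.71028
T̂_B = 0.894(40.0) + 0.106(58.70) = 41.98220
T̂_A − T̂_B = 4.72808

4.728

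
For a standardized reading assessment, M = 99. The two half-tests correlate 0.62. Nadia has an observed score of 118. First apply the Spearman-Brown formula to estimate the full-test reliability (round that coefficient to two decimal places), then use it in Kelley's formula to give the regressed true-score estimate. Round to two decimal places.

113.63

Spearman-Brown: ρ = 2r/(1 + r) = 2(0.62)/(1 + 0.62) = 1.240/1.62 = 0.7654 → 0.77
T̂ = ρX + (1 − ρ)μ
  = 0.77 × 118 + 0.23 × 99
  = 90.86 + 22.77
  = 113.630
  ≈ 113.63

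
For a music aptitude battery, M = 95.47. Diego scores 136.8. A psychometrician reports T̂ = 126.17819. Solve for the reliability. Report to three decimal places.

T̂ = ρX + (1 − ρ)μ  ⇒  T̂ − μ = ρ(X − μ)
ρ = (T̂ − μ)/(X − μ) = (126.17819 − 95.47) / (136.8 − 95.47) = 30.70819 / 41.33 = 0.74300

0.743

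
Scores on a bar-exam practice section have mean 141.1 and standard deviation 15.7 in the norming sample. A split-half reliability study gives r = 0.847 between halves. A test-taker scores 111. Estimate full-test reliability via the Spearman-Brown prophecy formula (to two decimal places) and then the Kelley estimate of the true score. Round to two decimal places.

113.41

Spearman-Brown: ρ = 2r/(1 + r) = 2(0.847)/(1 + 0.847) = 1.6940/1.847 = 0.9172 → 0.92
Regress the observed score toward the mean by the unreliability: T̂ = 0.92·111 + 0.08·141.1 = 102.12 + 11.288 = 113.408.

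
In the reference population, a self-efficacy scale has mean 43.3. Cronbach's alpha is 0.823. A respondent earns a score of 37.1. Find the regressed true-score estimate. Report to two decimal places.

T̂ = 0.823(37.1) + 0.177(43.3) = 30.5333 + 7.6641 = 38.197 → 38.20

38.20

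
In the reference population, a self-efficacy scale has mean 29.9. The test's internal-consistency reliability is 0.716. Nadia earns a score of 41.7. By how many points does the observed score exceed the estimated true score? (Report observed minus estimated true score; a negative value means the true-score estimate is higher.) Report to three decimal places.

3.351

T̂ = 0.716(41.7) + 0.284(29.9) = 29.8572 + 8.4916 = 38.34880 → 38.3488
X − T̂ = 41.7 − 38.3488 = 3.3512 → 3.351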